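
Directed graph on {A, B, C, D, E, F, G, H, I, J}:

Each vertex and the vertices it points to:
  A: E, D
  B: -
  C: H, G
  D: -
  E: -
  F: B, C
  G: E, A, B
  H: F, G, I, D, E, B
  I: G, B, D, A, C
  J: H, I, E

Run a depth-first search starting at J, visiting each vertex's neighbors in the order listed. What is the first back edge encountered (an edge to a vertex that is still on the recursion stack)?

C->H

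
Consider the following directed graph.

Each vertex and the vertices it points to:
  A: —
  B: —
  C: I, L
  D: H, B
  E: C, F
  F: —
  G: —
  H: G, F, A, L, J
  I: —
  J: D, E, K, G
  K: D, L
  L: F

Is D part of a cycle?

Yes

D is on a cycle iff D can reach itself via ≥1 edge.
D → H → J → D — yes.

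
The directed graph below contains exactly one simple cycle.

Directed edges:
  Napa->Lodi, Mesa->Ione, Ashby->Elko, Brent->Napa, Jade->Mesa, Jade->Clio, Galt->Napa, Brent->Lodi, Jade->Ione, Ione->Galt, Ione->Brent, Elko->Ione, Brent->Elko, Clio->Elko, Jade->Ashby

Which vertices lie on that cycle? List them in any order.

DFS with gray/black marking from Ione:
Ione gray
  Galt gray
    Napa gray
      Lodi gray
      Lodi black
    Napa black
  Galt black
  Brent gray
    Brent→Lodi: Lodi black — skip
    Elko gray
      Elko→Ione: Ione is gray → back edge
Back edge closes the cycle Ione → Brent → Elko → Ione; its vertices are {Elko, Ione, Brent}.

Elko, Ione, Brent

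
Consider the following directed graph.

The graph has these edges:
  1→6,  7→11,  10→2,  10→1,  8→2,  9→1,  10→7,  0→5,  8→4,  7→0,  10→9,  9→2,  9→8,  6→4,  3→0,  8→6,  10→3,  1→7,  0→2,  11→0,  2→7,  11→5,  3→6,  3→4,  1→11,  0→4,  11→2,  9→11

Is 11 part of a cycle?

11 is on a cycle iff 11 can reach itself via ≥1 edge.
11 → 2 → 7 → 11 — yes.

Yes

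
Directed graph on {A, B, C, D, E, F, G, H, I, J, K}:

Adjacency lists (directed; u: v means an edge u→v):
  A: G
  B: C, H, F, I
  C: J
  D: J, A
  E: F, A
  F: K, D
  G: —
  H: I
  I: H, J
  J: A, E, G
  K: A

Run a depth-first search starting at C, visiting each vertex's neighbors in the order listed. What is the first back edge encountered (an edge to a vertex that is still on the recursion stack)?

D→J

DFS from C (visiting each vertex's neighbors in the order listed); mark gray on enter, black on exit:
C gray
  J gray
    A gray
      G gray
      G black
    A black
    E gray
      F gray
        K gray
          K→A: A black — skip
        K black
        D gray
          D→J: J is gray → back edge
First back edge: D → J.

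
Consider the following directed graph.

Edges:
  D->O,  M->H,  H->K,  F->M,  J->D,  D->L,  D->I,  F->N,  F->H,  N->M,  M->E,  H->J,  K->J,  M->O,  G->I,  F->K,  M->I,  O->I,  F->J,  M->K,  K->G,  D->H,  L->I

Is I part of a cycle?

I lies on a cycle iff there is a path from I back to itself.
Exploring from I, it never reaches itself; equivalently, its strongly connected component is a singleton.

No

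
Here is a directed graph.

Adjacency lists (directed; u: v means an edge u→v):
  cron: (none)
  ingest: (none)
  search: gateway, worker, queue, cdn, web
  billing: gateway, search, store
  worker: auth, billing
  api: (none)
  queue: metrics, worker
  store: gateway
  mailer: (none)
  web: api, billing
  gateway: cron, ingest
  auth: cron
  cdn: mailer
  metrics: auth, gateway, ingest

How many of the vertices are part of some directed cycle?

5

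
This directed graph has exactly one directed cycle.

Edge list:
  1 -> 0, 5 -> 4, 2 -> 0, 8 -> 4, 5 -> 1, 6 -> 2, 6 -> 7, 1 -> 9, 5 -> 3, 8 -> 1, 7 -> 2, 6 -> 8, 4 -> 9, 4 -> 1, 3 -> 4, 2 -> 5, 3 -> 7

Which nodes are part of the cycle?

DFS with gray/black marking from 2:
2 gray
  0 gray
  0 black
  5 gray
    3 gray
      4 gray
        1 gray
          1→0: 0 black — skip
          9 gray
          9 black
        1 black
        4→9: 9 black — skip
      4 black
      7 gray
        7→2: 2 is gray → back edge
Back edge closes the cycle 2 → 5 → 3 → 7 → 2; its vertices are {2, 3, 5, 7}.

2, 3, 5, 7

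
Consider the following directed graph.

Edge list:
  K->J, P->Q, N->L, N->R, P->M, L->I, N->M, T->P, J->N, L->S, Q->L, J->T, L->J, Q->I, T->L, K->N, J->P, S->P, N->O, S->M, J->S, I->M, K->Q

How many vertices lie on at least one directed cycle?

7

A vertex is on a directed cycle iff it belongs to a strongly connected component of size ≥ 2 (or has a self-loop).
The vertices on cycles are {J, L, N, P, Q, S, T} — 7 in total.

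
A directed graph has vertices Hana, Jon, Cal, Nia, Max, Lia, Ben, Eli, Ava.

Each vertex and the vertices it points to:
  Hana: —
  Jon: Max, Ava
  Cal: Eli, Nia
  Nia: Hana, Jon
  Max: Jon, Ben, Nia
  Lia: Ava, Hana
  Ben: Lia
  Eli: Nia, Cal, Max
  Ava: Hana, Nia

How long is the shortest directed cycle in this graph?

2

For each vertex v, BFS finds the shortest path from v back to v.
The shortest such closed walk is Eli → Cal → Eli, length 2.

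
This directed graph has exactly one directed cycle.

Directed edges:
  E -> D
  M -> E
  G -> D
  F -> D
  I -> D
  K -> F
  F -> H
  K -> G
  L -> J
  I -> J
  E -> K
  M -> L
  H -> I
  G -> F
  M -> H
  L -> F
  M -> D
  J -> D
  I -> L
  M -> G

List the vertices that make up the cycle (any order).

F, H, I, L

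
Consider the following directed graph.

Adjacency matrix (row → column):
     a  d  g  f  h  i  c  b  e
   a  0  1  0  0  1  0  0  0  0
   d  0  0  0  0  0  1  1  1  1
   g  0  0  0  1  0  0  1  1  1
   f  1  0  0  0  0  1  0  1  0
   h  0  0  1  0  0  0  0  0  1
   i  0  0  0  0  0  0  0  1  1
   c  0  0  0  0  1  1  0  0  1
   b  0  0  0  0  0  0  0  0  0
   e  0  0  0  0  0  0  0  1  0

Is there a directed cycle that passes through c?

c is on a cycle iff c can reach itself via ≥1 edge.
c → h → g → c — yes.

Yes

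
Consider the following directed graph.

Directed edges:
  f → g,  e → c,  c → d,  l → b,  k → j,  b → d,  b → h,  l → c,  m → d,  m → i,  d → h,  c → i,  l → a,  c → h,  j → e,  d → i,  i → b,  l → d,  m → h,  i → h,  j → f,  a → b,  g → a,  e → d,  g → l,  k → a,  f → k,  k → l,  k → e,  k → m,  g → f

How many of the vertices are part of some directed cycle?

A vertex is on a directed cycle iff it belongs to a strongly connected component of size ≥ 2 (or has a self-loop).
The vertices on cycles are {b, d, f, g, i, j, k} — 7 in total.

7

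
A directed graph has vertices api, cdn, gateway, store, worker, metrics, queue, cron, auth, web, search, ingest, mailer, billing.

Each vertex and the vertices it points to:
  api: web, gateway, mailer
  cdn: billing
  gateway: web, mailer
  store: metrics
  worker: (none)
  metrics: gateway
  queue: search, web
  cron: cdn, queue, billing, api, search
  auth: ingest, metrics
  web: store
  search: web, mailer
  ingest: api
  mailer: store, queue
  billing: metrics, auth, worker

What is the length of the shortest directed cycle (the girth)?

For each vertex v, BFS finds the shortest path from v back to v.
The shortest such closed walk is queue → search → mailer → queue, length 3.

3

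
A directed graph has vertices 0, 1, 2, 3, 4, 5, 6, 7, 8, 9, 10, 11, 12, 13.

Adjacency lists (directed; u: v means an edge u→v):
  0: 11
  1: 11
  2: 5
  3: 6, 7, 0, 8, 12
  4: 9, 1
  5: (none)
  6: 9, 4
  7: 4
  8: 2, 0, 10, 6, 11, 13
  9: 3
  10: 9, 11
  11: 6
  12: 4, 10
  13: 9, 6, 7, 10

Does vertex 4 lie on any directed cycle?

4 is on a cycle iff 4 can reach itself via ≥1 edge.
4 → 9 → 3 → 6 → 4 — yes.

Yes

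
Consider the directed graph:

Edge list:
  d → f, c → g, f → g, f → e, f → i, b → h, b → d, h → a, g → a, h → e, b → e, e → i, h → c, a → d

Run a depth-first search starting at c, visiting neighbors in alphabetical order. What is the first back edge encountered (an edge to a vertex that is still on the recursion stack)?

f→g

DFS from c (visiting neighbors in alphabetical order); mark gray on enter, black on exit:
c gray
  g gray
    a gray
      d gray
        f gray
          e gray
            i gray
            i black
          e black
          f→g: g is gray → back edge
First back edge: f → g.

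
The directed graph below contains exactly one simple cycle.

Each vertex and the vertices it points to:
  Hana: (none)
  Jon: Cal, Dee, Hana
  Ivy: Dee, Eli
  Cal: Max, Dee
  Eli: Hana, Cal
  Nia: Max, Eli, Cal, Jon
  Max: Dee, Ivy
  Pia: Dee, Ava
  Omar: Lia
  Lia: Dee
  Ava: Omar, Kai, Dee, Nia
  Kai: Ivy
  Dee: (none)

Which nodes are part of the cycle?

DFS with gray/black marking from Ivy:
Ivy gray
  Dee gray
  Dee black
  Eli gray
    Hana gray
    Hana black
    Cal gray
      Max gray
        Max→Dee: Dee black — skip
        Max→Ivy: Ivy is gray → back edge
Back edge closes the cycle Ivy → Eli → Cal → Max → Ivy; its vertices are {Cal, Eli, Ivy, Max}.

Cal, Eli, Ivy, Max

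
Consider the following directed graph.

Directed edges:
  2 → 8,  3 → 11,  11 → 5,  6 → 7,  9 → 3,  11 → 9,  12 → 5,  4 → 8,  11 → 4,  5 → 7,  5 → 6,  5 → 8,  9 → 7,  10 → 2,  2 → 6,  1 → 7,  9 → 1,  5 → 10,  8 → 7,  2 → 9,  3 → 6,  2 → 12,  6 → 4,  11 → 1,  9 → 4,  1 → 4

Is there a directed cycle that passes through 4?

No

4 lies on a cycle iff there is a path from 4 back to itself.
Exploring from 4, it never reaches itself; equivalently, its strongly connected component is a singleton.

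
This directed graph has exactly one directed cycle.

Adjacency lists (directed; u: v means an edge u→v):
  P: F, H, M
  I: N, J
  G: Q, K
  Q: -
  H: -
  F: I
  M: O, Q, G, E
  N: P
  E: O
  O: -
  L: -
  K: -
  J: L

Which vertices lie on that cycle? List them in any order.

F, I, N, P

DFS with gray/black marking from P:
P gray
  F gray
    I gray
      N gray
        N→P: P is gray → back edge
Back edge closes the cycle P → F → I → N → P; its vertices are {F, I, N, P}.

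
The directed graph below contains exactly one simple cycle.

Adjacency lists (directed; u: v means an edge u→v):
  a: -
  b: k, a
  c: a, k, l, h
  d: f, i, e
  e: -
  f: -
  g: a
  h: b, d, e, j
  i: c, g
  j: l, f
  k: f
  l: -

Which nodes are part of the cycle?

c, d, h, i

DFS with gray/black marking from h:
h gray
  b gray
    k gray
      f gray
      f black
    k black
    a gray
    a black
  b black
  d gray
    d→f: f black — skip
    i gray
      c gray
        c→a: a black — skip
        c→k: k black — skip
        l gray
        l black
        c→h: h is gray → back edge
Back edge closes the cycle h → d → i → c → h; its vertices are {c, d, h, i}.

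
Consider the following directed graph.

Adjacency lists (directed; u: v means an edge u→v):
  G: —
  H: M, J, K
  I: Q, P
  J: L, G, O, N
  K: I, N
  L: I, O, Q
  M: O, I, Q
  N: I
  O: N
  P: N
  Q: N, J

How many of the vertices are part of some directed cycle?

A vertex is on a directed cycle iff it belongs to a strongly connected component of size ≥ 2 (or has a self-loop).
The vertices on cycles are {I, J, L, N, O, P, Q} — 7 in total.

7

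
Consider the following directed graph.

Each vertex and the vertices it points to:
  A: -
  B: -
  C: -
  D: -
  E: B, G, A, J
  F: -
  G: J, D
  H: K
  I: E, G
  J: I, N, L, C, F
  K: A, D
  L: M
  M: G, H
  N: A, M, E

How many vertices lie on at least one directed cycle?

7

A vertex is on a directed cycle iff it belongs to a strongly connected component of size ≥ 2 (or has a self-loop).
The vertices on cycles are {E, G, I, J, L, M, N} — 7 in total.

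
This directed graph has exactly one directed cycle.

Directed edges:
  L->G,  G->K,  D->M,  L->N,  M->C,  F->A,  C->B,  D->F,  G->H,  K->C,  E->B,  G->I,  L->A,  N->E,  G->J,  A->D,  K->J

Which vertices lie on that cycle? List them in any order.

DFS with gray/black marking from A:
A gray
  D gray
    M gray
      C gray
        B gray
        B black
      C black
    M black
    F gray
      F→A: A is gray → back edge
Back edge closes the cycle A → D → F → A; its vertices are {A, D, F}.

A, D, F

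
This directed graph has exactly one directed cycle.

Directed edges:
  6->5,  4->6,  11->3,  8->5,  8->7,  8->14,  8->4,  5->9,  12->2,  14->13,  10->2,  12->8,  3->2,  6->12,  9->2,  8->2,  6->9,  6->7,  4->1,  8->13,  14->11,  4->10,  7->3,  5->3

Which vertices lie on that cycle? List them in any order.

DFS with gray/black marking from 8:
8 gray
  5 gray
    9 gray
      2 gray
      2 black
    9 black
    3 gray
      3→2: 2 black — skip
    3 black
  5 black
  7 gray
    7→3: 3 black — skip
  7 black
  14 gray
    11 gray
      11→3: 3 black — skip
    11 black
    13 gray
    13 black
  14 black
  8→2: 2 black — skip
  4 gray
    6 gray
      12 gray
        12→8: 8 is gray → back edge
Back edge closes the cycle 8 → 4 → 6 → 12 → 8; its vertices are {4, 6, 8, 12}.

4, 6, 8, 12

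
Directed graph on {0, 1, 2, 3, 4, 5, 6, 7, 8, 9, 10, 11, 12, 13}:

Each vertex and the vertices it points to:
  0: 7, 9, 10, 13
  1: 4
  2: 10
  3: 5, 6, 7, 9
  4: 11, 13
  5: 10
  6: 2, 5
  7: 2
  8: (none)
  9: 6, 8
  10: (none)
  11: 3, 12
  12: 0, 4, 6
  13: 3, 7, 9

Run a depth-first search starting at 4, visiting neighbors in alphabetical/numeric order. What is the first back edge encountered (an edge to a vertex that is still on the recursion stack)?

12->4

DFS from 4 (visiting neighbors in alphabetical/numeric order); mark gray on enter, black on exit:
4 gray
  11 gray
    3 gray
      5 gray
        10 gray
        10 black
      5 black
      6 gray
        2 gray
          2→10: 10 black — skip
        2 black
        6→5: 5 black — skip
      6 black
      7 gray
        7→2: 2 black — skip
      7 black
      9 gray
        9→6: 6 black — skip
        8 gray
        8 black
      9 black
    3 black
    12 gray
      0 gray
        0→7: 7 black — skip
        0→9: 9 black — skip
        0→10: 10 black — skip
        13 gray
          13→3: 3 black — skip
          13→7: 7 black — skip
          13→9: 9 black — skip
        13 black
      0 black
      12→4: 4 is gray → back edge
First back edge: 12 → 4.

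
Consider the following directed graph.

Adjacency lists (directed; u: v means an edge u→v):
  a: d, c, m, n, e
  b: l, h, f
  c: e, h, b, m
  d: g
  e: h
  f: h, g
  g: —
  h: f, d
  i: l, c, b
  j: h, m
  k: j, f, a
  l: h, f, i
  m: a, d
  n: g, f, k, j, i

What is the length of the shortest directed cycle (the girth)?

For each vertex v, BFS finds the shortest path from v back to v.
The shortest such closed walk is i → l → i, length 2.

2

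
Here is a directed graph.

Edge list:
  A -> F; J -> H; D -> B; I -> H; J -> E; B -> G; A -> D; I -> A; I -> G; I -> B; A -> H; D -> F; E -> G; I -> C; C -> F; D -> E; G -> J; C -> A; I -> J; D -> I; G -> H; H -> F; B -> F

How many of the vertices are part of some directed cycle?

7

A vertex is on a directed cycle iff it belongs to a strongly connected component of size ≥ 2 (or has a self-loop).
The vertices on cycles are {A, C, D, E, G, I, J} — 7 in total.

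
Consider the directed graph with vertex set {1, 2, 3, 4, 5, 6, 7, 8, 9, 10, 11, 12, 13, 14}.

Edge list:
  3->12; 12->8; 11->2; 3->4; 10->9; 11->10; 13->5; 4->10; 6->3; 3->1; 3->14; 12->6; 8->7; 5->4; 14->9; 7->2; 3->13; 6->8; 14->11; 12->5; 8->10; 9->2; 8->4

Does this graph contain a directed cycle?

DFS with white/gray/black marking, starting from 11:
11 gray
  10 gray
    9 gray
      2 gray
      2 black
    9 black
  10 black
  11→2: 2 black — skip
11 black
1 gray
1 black
3 gray
  12 gray
    6 gray
      8 gray
        8→10: 10 black — skip
        4 gray
          4→10: 10 black — skip
        4 black
        7 gray
          7→2: 2 black — skip
        7 black
      8 black
      6→3: 3 is gray → back edge
Back edge found, so a cycle exists: 3 → 12 → 6 → 3.

Yes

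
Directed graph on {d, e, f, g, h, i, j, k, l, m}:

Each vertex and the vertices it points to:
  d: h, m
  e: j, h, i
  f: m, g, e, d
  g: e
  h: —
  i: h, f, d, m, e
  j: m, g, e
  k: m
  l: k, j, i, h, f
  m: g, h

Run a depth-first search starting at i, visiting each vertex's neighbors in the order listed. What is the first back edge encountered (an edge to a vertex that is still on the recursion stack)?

j->m

DFS from i (visiting each vertex's neighbors in the order listed); mark gray on enter, black on exit:
i gray
  h gray
  h black
  f gray
    m gray
      g gray
        e gray
          j gray
            j→m: m is gray → back edge
First back edge: j → m.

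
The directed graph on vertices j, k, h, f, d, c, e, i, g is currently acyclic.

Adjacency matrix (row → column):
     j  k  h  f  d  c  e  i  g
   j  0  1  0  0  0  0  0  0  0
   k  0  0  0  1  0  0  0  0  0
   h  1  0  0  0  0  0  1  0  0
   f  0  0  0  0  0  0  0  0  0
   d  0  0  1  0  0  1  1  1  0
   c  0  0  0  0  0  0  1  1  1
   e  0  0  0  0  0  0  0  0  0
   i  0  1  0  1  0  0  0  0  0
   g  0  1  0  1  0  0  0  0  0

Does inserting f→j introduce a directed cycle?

Adding f→j creates a cycle iff j can already reach f.
Path from j: j → k → f.
So j → … → f → j is a cycle.

Yes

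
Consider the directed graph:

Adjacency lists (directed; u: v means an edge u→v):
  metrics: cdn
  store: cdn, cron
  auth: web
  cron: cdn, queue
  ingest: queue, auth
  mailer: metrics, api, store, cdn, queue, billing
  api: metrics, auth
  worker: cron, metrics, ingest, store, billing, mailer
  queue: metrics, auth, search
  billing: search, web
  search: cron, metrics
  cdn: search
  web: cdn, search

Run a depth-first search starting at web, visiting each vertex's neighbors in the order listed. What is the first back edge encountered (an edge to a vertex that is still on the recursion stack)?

DFS from web (visiting each vertex's neighbors in the order listed); mark gray on enter, black on exit:
web gray
  cdn gray
    search gray
      cron gray
        cron→cdn: cdn is gray → back edge
First back edge: cron → cdn.

cron->cdn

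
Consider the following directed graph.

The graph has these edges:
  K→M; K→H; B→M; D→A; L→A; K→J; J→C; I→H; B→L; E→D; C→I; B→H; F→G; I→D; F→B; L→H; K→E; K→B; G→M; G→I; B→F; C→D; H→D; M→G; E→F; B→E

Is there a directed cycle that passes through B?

B is on a cycle iff B can reach itself via ≥1 edge.
B → F → B — yes.

Yes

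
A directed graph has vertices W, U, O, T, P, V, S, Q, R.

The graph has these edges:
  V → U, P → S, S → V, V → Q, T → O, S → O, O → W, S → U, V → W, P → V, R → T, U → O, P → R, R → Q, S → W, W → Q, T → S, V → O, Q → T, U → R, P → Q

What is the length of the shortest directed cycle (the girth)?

For each vertex v, BFS finds the shortest path from v back to v.
The shortest such closed walk is S → U → R → T → S, length 4.

4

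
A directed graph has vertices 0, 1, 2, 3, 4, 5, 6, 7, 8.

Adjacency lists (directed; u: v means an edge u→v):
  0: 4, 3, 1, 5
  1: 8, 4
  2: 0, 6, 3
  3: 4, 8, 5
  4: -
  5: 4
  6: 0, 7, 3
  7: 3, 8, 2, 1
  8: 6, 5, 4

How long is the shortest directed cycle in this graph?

For each vertex v, BFS finds the shortest path from v back to v.
The shortest such closed walk is 6 → 3 → 8 → 6, length 3.

3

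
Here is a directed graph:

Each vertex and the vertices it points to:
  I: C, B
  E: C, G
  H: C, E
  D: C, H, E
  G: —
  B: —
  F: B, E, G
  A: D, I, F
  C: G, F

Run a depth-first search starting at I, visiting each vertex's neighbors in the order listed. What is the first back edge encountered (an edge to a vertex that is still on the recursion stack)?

E->C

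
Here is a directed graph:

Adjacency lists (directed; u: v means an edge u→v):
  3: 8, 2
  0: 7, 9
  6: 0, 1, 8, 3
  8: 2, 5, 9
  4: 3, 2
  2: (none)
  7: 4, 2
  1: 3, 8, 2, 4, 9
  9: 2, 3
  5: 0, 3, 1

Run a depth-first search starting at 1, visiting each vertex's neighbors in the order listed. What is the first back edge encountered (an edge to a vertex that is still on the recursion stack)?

DFS from 1 (visiting each vertex's neighbors in the order listed); mark gray on enter, black on exit:
1 gray
  3 gray
    8 gray
      2 gray
      2 black
      5 gray
        0 gray
          7 gray
            4 gray
              4→3: 3 is gray → back edge
First back edge: 4 → 3.

4->3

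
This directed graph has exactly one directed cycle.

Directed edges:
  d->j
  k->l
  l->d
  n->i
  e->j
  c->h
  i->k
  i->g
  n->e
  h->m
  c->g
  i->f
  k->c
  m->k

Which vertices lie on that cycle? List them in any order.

c, h, k, m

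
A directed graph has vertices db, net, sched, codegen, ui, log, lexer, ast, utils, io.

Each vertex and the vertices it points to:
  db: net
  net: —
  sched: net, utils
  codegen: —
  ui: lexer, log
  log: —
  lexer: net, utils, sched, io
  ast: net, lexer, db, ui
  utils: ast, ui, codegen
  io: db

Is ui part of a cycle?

Yes

ui is on a cycle iff ui can reach itself via ≥1 edge.
ui → lexer → utils → ui — yes.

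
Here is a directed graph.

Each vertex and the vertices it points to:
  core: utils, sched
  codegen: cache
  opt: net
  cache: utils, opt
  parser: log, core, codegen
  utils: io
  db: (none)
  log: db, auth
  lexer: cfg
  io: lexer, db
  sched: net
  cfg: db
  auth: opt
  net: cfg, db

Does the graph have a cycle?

No

DFS with white/gray/black marking, starting from auth:
auth gray
  opt gray
    net gray
      cfg gray
        db gray
        db black
      cfg black
      net→db: db black — skip
    net black
  opt black
auth black
core gray
  utils gray
    io gray
      lexer gray
        lexer→cfg: cfg black — skip
      lexer black
      io→db: db black — skip
    io black
  utils black
  sched gray
    sched→net: net black — skip
  sched black
core black
codegen gray
  cache gray
    cache→utils: utils black — skip
    cache→opt: opt black — skip
  cache black
codegen black
parser gray
  log gray
    log→db: db black — skip
    log→auth: auth black — skip
  log black
  parser→core: core black — skip
  parser→codegen: codegen black — skip
parser black
Every edge goes to a white or black vertex — no back edge, so the graph is acyclic.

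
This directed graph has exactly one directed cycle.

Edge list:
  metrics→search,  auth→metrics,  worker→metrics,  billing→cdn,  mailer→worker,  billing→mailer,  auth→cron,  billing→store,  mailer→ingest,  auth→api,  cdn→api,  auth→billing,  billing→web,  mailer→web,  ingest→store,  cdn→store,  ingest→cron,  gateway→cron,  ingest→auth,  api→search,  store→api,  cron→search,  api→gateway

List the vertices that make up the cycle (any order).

auth, ingest, mailer, billing

DFS with gray/black marking from billing:
billing gray
  store gray
    api gray
      gateway gray
        cron gray
          search gray
          search black
        cron black
      gateway black
      api→search: search black — skip
    api black
  store black
  web gray
  web black
  cdn gray
    cdn→api: api black — skip
    cdn→store: store black — skip
  cdn black
  mailer gray
    ingest gray
      ingest→cron: cron black — skip
      ingest→store: store black — skip
      auth gray
        auth→api: api black — skip
        metrics gray
          metrics→search: search black — skip
        metrics black
        auth→billing: billing is gray → back edge
Back edge closes the cycle billing → mailer → ingest → auth → billing; its vertices are {auth, ingest, mailer, billing}.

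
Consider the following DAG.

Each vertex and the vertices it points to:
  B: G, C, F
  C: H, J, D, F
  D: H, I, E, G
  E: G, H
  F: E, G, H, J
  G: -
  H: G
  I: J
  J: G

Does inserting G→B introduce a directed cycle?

Adding G→B creates a cycle iff B can already reach G.
Path from B: B → G.
So B → … → G → B is a cycle.

Yes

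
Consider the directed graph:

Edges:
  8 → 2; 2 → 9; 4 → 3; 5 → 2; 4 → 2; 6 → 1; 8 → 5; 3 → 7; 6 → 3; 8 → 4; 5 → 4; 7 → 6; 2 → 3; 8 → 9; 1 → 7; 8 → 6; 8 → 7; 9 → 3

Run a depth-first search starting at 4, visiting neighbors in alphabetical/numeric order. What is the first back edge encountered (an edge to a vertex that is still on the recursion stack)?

DFS from 4 (visiting neighbors in alphabetical/numeric order); mark gray on enter, black on exit:
4 gray
  2 gray
    3 gray
      7 gray
        6 gray
          1 gray
            1→7: 7 is gray → back edge
First back edge: 1 → 7.

1->7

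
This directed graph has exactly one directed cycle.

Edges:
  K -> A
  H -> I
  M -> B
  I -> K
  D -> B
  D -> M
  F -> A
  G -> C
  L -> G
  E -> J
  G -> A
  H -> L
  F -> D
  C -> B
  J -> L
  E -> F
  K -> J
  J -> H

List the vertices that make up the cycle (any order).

H, I, J, K

DFS with gray/black marking from J:
J gray
  L gray
    G gray
      C gray
        B gray
        B black
      C black
      A gray
      A black
    G black
  L black
  H gray
    I gray
      K gray
        K→J: J is gray → back edge
Back edge closes the cycle J → H → I → K → J; its vertices are {H, I, J, K}.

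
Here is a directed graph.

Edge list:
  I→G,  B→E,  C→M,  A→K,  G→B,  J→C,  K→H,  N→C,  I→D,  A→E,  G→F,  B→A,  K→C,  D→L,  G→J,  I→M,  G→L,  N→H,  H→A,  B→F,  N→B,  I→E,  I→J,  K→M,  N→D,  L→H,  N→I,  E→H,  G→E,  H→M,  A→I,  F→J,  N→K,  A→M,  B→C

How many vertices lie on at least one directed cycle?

A vertex is on a directed cycle iff it belongs to a strongly connected component of size ≥ 2 (or has a self-loop).
The vertices on cycles are {A, B, D, E, G, H, I, K, L} — 9 in total.

9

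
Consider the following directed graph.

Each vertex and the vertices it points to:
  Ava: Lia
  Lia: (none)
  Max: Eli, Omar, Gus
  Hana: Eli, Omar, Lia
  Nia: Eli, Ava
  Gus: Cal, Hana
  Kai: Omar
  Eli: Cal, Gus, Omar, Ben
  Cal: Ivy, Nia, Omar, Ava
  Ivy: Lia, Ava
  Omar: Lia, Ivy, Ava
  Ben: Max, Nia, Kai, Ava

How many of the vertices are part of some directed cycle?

7

A vertex is on a directed cycle iff it belongs to a strongly connected component of size ≥ 2 (or has a self-loop).
The vertices on cycles are {Ben, Cal, Eli, Gus, Max, Nia, Hana} — 7 in total.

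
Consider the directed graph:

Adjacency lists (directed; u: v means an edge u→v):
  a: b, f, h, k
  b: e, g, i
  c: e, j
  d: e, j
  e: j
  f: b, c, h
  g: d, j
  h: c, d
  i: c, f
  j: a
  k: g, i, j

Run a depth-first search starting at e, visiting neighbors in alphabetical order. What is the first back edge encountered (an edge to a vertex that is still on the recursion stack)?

DFS from e (visiting neighbors in alphabetical order); mark gray on enter, black on exit:
e gray
  j gray
    a gray
      b gray
        b→e: e is gray → back edge
First back edge: b → e.

b->e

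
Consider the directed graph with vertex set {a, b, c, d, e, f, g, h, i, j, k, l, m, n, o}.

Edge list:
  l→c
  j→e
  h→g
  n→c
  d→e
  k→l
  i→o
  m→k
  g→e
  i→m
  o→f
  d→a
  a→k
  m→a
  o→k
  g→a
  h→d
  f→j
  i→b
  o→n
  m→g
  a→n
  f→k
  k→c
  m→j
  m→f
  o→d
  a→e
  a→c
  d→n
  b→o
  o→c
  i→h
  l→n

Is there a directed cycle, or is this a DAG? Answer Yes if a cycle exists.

No

DFS with white/gray/black marking, starting from b:
b gray
  o gray
    d gray
      a gray
        n gray
          c gray
          c black
        n black
        e gray
        e black
        k gray
          k→c: c black — skip
          l gray
            l→n: n black — skip
            l→c: c black — skip
          l black
        k black
        a→c: c black — skip
      a black
      d→e: e black — skip
      d→n: n black — skip
    d black
    o→c: c black — skip
    o→n: n black — skip
    o→k: k black — skip
    f gray
      j gray
        j→e: e black — skip
      j black
      f→k: k black — skip
    f black
  o black
b black
g gray
  g→a: a black — skip
  g→e: e black — skip
g black
h gray
  h→d: d black — skip
  h→g: g black — skip
h black
i gray
  m gray
    m→f: f black — skip
    m→a: a black — skip
    m→g: g black — skip
    m→k: k black — skip
    m→j: j black — skip
  m black
  i→b: b black — skip
  i→h: h black — skip
  i→o: o black — skip
i black
Every edge goes to a white or black vertex — no back edge, so the graph is acyclic.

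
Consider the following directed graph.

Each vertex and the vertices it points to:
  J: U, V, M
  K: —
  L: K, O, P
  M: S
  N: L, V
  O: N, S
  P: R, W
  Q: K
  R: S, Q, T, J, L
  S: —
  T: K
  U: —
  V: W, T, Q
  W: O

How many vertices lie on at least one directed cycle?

8

A vertex is on a directed cycle iff it belongs to a strongly connected component of size ≥ 2 (or has a self-loop).
The vertices on cycles are {J, L, N, O, P, R, V, W} — 8 in total.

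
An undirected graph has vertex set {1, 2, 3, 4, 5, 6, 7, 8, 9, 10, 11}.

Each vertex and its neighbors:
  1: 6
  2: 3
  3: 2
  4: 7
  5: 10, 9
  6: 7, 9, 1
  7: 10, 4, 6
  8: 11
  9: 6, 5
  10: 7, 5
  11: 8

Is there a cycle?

Yes

DFS, tracking each vertex's parent; an edge to a visited non-parent vertex closes a cycle.
Start from 7:
visit 7 (parent –)
  visit 10 (parent 7)
    10–7: parent, skip
    visit 5 (parent 10)
      5–10: parent, skip
      visit 9 (parent 5)
        visit 6 (parent 9)
          6–7: 7 visited and ≠ parent → cycle
Cycle: 7 – 10 – 5 – 9 – 6 – 7.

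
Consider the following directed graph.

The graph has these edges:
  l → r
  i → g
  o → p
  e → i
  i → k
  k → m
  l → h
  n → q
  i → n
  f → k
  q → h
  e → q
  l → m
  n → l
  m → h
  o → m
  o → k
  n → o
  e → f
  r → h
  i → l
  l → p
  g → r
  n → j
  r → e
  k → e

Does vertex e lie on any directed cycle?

e is on a cycle iff e can reach itself via ≥1 edge.
e → f → k → e — yes.

Yes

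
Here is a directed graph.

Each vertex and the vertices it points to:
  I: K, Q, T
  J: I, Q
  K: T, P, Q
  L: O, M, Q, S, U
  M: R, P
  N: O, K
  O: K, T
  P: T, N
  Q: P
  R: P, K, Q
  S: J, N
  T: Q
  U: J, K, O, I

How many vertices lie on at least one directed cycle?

A vertex is on a directed cycle iff it belongs to a strongly connected component of size ≥ 2 (or has a self-loop).
The vertices on cycles are {K, N, O, P, Q, T} — 6 in total.

6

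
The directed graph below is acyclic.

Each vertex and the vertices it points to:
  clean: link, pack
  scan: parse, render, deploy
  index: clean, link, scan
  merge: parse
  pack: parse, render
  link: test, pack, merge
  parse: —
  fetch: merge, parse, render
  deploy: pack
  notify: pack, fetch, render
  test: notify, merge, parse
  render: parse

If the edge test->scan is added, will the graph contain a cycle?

No

Adding test→scan creates a cycle iff scan can already reach test.
Explore from scan: no path reaches test. The graph stays acyclic.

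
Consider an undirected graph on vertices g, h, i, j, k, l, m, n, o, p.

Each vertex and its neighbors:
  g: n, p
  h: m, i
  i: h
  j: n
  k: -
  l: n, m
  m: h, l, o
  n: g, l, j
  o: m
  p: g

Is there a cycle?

No

DFS, tracking each vertex's parent; an edge to a visited non-parent vertex closes a cycle.
Start from g:
visit g (parent –)
  visit n (parent g)
    n–g: parent, skip
    visit l (parent n)
      l–n: parent, skip
      visit m (parent l)
        visit h (parent m)
          h–m: parent, skip
          visit i (parent h)
            i–h: parent, skip
        m–l: parent, skip
        visit o (parent m)
          o–m: parent, skip
    visit j (parent n)
      j–n: parent, skip
  visit p (parent g)
    p–g: parent, skip
visit k (parent –)
No non-parent visited neighbor found — the graph is a forest.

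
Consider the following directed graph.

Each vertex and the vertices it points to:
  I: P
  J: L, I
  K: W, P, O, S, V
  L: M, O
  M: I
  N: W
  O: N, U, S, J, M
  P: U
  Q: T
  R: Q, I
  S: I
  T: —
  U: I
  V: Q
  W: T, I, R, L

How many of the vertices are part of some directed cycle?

8

A vertex is on a directed cycle iff it belongs to a strongly connected component of size ≥ 2 (or has a self-loop).
The vertices on cycles are {I, J, L, N, O, P, U, W} — 8 in total.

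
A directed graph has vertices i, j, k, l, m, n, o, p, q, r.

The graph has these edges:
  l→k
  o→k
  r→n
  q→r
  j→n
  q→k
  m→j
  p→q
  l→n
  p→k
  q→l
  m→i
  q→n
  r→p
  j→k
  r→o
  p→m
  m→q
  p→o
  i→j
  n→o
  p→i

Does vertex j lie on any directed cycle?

j lies on a cycle iff there is a path from j back to itself.
Exploring from j, it never reaches itself; equivalently, its strongly connected component is a singleton.

No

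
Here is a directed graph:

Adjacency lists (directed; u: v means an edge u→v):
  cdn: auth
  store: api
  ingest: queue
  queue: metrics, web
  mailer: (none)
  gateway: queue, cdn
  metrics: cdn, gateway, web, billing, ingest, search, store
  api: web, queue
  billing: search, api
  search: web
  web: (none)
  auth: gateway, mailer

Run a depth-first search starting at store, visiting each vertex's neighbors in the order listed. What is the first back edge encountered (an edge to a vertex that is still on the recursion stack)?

gateway->queue

DFS from store (visiting each vertex's neighbors in the order listed); mark gray on enter, black on exit:
store gray
  api gray
    web gray
    web black
    queue gray
      metrics gray
        cdn gray
          auth gray
            gateway gray
              gateway→queue: queue is gray → back edge
First back edge: gateway → queue.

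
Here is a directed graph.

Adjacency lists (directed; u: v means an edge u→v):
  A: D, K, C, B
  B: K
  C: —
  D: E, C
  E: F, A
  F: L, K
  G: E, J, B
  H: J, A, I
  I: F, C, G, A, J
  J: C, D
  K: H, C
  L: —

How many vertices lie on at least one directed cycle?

A vertex is on a directed cycle iff it belongs to a strongly connected component of size ≥ 2 (or has a self-loop).
The vertices on cycles are {A, B, D, E, F, G, H, I, J, K} — 10 in total.

10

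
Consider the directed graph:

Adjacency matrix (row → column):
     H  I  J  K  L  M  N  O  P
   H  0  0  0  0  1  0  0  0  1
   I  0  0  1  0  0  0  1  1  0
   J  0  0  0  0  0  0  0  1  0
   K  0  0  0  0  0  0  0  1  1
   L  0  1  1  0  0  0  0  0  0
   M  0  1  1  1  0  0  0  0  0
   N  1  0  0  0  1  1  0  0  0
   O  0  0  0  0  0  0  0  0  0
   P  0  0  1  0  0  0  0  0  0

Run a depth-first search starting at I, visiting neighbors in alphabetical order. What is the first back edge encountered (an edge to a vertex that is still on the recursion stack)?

DFS from I (visiting neighbors in alphabetical order); mark gray on enter, black on exit:
I gray
  J gray
    O gray
    O black
  J black
  N gray
    H gray
      L gray
        L→I: I is gray → back edge
First back edge: L → I.

L->I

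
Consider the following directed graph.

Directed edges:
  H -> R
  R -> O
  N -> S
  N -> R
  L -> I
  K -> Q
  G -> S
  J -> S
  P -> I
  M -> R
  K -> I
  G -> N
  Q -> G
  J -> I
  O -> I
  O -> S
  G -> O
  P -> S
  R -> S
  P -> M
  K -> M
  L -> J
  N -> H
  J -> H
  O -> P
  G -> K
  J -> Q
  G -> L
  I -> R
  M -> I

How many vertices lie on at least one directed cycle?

10

A vertex is on a directed cycle iff it belongs to a strongly connected component of size ≥ 2 (or has a self-loop).
The vertices on cycles are {G, I, J, K, L, M, O, P, Q, R} — 10 in total.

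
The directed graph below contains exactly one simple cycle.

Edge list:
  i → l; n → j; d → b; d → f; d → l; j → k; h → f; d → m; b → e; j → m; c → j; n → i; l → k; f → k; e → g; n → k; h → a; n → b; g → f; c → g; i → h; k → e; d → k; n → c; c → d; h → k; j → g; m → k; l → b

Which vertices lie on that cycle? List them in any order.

e, f, g, k

DFS with gray/black marking from g:
g gray
  f gray
    k gray
      e gray
        e→g: g is gray → back edge
Back edge closes the cycle g → f → k → e → g; its vertices are {e, f, g, k}.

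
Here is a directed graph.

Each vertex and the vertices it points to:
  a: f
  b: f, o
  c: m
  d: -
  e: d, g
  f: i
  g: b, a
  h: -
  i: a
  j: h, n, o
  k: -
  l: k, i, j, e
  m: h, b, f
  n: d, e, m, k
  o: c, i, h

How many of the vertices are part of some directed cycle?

7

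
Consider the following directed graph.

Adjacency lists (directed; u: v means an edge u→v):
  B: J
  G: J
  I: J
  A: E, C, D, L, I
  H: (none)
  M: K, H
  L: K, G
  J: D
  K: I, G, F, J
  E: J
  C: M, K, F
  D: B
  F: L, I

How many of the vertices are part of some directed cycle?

6

A vertex is on a directed cycle iff it belongs to a strongly connected component of size ≥ 2 (or has a self-loop).
The vertices on cycles are {B, D, F, J, K, L} — 6 in total.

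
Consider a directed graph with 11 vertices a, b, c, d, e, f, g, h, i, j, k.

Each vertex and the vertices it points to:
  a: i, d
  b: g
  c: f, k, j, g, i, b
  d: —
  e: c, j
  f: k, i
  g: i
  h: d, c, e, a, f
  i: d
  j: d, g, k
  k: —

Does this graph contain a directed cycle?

No

DFS with white/gray/black marking, starting from e:
e gray
  c gray
    f gray
      k gray
      k black
      i gray
        d gray
        d black
      i black
    f black
    c→k: k black — skip
    j gray
      j→d: d black — skip
      g gray
        g→i: i black — skip
      g black
      j→k: k black — skip
    j black
    c→g: g black — skip
    c→i: i black — skip
    b gray
      b→g: g black — skip
    b black
  c black
  e→j: j black — skip
e black
a gray
  a→i: i black — skip
  a→d: d black — skip
a black
h gray
  h→d: d black — skip
  h→c: c black — skip
  h→e: e black — skip
  h→a: a black — skip
  h→f: f black — skip
h black
Every edge goes to a white or black vertex — no back edge, so the graph is acyclic.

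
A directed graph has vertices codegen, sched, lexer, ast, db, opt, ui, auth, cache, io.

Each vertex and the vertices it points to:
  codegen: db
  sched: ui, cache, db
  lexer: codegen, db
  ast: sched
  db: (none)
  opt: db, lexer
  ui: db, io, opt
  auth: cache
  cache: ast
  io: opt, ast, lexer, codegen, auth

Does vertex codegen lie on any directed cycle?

No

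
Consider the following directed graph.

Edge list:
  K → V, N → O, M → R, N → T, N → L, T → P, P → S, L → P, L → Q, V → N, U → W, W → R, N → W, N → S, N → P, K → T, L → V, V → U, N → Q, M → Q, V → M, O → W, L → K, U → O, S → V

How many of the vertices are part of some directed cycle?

7

A vertex is on a directed cycle iff it belongs to a strongly connected component of size ≥ 2 (or has a self-loop).
The vertices on cycles are {K, L, N, P, S, T, V} — 7 in total.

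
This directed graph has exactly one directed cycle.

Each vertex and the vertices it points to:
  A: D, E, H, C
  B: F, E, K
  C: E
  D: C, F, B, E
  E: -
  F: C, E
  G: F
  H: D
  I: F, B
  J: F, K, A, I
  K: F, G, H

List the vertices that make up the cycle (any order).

DFS with gray/black marking from K:
K gray
  F gray
    C gray
      E gray
      E black
    C black
    F→E: E black — skip
  F black
  G gray
    G→F: F black — skip
  G black
  H gray
    D gray
      D→C: C black — skip
      D→F: F black — skip
      B gray
        B→F: F black — skip
        B→E: E black — skip
        B→K: K is gray → back edge
Back edge closes the cycle K → H → D → B → K; its vertices are {B, D, H, K}.

B, D, H, K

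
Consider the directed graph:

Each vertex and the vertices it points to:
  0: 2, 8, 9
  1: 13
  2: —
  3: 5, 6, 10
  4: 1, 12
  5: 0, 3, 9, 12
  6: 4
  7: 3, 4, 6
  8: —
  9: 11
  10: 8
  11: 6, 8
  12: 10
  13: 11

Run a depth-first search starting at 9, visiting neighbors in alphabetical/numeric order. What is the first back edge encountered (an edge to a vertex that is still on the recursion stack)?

13→11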